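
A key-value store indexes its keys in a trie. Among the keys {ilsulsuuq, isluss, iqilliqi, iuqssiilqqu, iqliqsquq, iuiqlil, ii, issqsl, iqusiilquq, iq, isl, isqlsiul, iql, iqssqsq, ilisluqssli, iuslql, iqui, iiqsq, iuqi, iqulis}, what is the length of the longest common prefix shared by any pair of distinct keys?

The deepest shared node is where two words last agree before diverging.
"iql" and "iqliqsquq" agree on "iql" (3 characters) before diverging; nothing deeper is shared.
Longest shared-prefix length: 3

3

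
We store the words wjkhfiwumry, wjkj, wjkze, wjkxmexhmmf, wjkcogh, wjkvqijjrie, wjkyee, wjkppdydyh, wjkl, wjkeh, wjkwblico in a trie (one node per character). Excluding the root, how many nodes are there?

53

Trace insertions, counting only characters that open a new branch:
  "wjkhfiwumry" → 11 new (w, j, k, h, f, i, w, u, m, r, y)
  "wjkj" → prefix "wjk" already present; 1 new (j)
  "wjkze" → prefix "wjk" already present; 2 new (z, e)
  "wjkxmexhmmf" → prefix "wjk" already present; 8 new (x, m, e, x, h, m, m, f)
  "wjkcogh" → prefix "wjk" already present; 4 new (c, o, g, h)
  "wjkvqijjrie" → prefix "wjk" already present; 8 new (v, q, i, j, j, r, i, e)
  "wjkyee" → prefix "wjk" already present; 3 new (y, e, e)
  "wjkppdydyh" → prefix "wjk" already present; 7 new (p, p, d, y, d, y, h)
  "wjkl" → prefix "wjk" already present; 1 new (l)
  "wjkeh" → prefix "wjk" already present; 2 new (e, h)
  "wjkwblico" → prefix "wjk" already present; 6 new (w, b, l, i, c, o)
Total nodes = 11 + 1 + 2 + 8 + 4 + 8 + 3 + 7 + 1 + 2 + 6 = 53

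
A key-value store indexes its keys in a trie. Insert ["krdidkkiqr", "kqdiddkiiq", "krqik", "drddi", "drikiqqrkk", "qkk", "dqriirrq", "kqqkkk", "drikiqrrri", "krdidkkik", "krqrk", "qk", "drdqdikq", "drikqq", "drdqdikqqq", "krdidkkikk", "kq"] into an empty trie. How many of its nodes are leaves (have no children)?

13

A leaf is a node with no children — equivalently, the end of a word that is not a proper prefix of any other stored word.
Those words: "dqriirrq", "drddi", "drdqdikqqq", "drikiqqrkk", "drikiqrrri", "drikqq", "kqdiddkiiq", "kqqkkk", "krdidkkikk", "krdidkkiqr", "krqik", "krqrk", "qkk"
Leaf count: 13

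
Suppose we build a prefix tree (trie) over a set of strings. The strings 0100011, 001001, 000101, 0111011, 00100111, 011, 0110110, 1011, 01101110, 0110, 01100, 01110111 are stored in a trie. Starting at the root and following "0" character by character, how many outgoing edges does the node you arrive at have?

2

Walk "0" from the root, arriving at one node.
Distinct next characters after "0": 0, 1.
That node has 2 child edges.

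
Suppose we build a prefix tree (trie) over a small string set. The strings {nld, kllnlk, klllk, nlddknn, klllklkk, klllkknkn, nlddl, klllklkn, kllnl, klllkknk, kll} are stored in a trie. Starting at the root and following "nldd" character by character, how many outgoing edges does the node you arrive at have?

2

Follow the path "nldd" to its node, then look at its outgoing edges.
Distinct next characters after "nldd": k, l.
That node has 2 child edges.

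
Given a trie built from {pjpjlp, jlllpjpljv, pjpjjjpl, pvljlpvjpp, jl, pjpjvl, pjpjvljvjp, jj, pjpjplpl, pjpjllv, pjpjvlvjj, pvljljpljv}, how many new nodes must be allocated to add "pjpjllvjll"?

3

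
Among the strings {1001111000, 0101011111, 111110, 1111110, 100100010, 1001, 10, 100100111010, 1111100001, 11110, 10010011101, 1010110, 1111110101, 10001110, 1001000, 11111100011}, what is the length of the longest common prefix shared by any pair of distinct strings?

Equivalently: take the maximum, over all pairs, of their longest common prefix length.
"10010011101" and "100100111010" agree on "10010011101" (11 characters) before diverging; nothing deeper is shared.
Longest shared-prefix length: 11

11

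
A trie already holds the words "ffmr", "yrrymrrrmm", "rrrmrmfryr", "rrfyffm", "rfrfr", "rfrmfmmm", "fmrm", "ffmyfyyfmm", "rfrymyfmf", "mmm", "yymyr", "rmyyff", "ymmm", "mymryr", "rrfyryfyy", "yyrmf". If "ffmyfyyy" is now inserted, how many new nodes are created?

1

The longest prefix of "ffmyfyyy" already in the trie is "ffmyfyy" (length 7).
Each of the 1 remaining characters creates one node.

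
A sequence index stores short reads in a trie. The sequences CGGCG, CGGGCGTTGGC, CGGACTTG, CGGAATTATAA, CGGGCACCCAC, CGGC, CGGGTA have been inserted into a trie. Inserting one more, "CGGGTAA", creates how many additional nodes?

"CGGGTA" is already a path in the trie; the remaining "A" must be added.
Each of the 1 remaining characters creates one node.

1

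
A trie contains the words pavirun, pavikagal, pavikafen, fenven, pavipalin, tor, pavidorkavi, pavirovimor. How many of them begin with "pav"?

6

Filter for entries beginning with "pav":
Words under "pav": pavidorkavi, pavikafen, pavikagal, pavipalin, pavirovimor, pavirun
Count: 6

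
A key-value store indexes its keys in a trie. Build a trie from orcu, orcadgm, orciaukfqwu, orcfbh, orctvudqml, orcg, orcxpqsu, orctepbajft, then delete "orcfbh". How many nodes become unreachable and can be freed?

3

A node on "orcfbh"'s path can go only if nothing else ends at it or branches off below it.
The suffix "fbh" (3 nodes) is used only by "orcfbh"; the node for "orc" still has the child "u", so pruning stops there.
Nodes removed: 3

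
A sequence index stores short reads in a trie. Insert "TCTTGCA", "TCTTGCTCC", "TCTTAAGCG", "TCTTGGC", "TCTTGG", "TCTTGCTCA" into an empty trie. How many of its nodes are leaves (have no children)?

5

Leaves are exactly the stored words that no other stored word extends.
Those words: "TCTTAAGCG", "TCTTGCA", "TCTTGCTCA", "TCTTGCTCC", "TCTTGGC"
Leaf count: 5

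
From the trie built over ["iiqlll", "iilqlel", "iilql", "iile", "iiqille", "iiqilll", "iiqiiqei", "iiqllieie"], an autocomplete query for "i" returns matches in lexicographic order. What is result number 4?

Filter for "i…" and sort: "iile", "iilql", "iilqlel", "iiqiiqei", "iiqille", "iiqilll", "iiqllieie", "iiqlll"
Position 4: iiqiiqei

iiqiiqei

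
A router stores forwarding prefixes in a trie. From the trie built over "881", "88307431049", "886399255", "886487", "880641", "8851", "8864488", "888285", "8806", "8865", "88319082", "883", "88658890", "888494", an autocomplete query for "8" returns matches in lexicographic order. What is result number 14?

Words with prefix "8", in lexicographic order: "8806", "880641", "881", "883", "88307431049", "88319082", "8851", "886399255", "8864488", "886487", "8865", "88658890", "888285", "888494"
Position 14: 888494

888494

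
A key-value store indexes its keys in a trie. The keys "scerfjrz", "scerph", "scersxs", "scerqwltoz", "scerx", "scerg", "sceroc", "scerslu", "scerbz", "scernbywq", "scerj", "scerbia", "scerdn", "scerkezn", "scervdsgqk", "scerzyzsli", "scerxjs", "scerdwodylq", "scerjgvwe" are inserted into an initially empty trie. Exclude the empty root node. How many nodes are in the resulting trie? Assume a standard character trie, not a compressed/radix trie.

65

For each word, the new-node count is its length minus the longest prefix already in the trie:
  "scerfjrz" → 8 new (s, c, e, r, f, j, r, z)
  "scerph" → prefix "scer" already present; 2 new (p, h)
  "scersxs" → prefix "scer" already present; 3 new (s, x, s)
  "scerqwltoz" → prefix "scer" already present; 6 new (q, w, l, t, o, z)
  "scerx" → prefix "scer" already present; 1 new (x)
  "scerg" → prefix "scer" already present; 1 new (g)
  "sceroc" → prefix "scer" already present; 2 new (o, c)
  "scerslu" → prefix "scers" already present; 2 new (l, u)
  "scerbz" → prefix "scer" already present; 2 new (b, z)
  "scernbywq" → prefix "scer" already present; 5 new (n, b, y, w, q)
  "scerj" → prefix "scer" already present; 1 new (j)
  "scerbia" → prefix "scerb" already present; 2 new (i, a)
  "scerdn" → prefix "scer" already present; 2 new (d, n)
  "scerkezn" → prefix "scer" already present; 4 new (k, e, z, n)
  "scervdsgqk" → prefix "scer" already present; 6 new (v, d, s, g, q, k)
  "scerzyzsli" → prefix "scer" already present; 6 new (z, y, z, s, l, i)
  "scerxjs" → prefix "scerx" already present; 2 new (j, s)
  "scerdwodylq" → prefix "scerd" already present; 6 new (w, o, d, y, l, q)
  "scerjgvwe" → prefix "scerj" already present; 4 new (g, v, w, e)
Total nodes = 8 + 2 + 3 + 6 + 1 + 1 + 2 + 2 + 2 + 5 + 1 + 2 + 2 + 4 + 6 + 6 + 2 + 6 + 4 = 65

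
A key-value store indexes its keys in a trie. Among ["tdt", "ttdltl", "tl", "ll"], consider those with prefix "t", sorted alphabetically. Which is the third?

ttdltl

Filter for "t…" and sort: "tdt", "tl", "ttdltl"
The 3rd is ttdltl.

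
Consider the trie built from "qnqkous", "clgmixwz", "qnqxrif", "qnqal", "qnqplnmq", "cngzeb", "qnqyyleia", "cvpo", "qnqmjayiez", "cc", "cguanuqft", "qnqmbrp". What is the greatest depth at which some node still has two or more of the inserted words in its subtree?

The deepest shared node is where two words last agree before diverging.
"qnqmbrp" and "qnqmjayiez" agree on "qnqm" (4 characters) before diverging; nothing deeper is shared.
Longest shared-prefix length: 4

4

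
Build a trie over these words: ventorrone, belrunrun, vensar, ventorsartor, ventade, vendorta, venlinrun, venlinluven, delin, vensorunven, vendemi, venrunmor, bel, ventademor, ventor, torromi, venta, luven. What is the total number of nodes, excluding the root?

83

Insert word by word; a character creates a node only if that edge doesn't already exist:
  "ventorrone" → 10 new (v, e, n, t, o, r, r, o, n, e)
  "belrunrun" → 9 new (b, e, l, r, u, n, r, u, n)
  "vensar" → prefix "ven" already present; 3 new (s, a, r)
  "ventorsartor" → prefix "ventor" already present; 6 new (s, a, r, t, o, r)
  "ventade" → prefix "vent" already present; 3 new (a, d, e)
  "vendorta" → prefix "ven" already present; 5 new (d, o, r, t, a)
  "venlinrun" → prefix "ven" already present; 6 new (l, i, n, r, u, n)
  "venlinluven" → prefix "venlin" already present; 5 new (l, u, v, e, n)
  "delin" → 5 new (d, e, l, i, n)
  "vensorunven" → prefix "vens" already present; 7 new (o, r, u, n, v, e, n)
  "vendemi" → prefix "vend" already present; 3 new (e, m, i)
  "venrunmor" → prefix "ven" already present; 6 new (r, u, n, m, o, r)
  "bel" → prefix "bel" already present; 0 new (none)
  "ventademor" → prefix "ventade" already present; 3 new (m, o, r)
  "ventor" → prefix "ventor" already present; 0 new (none)
  "torromi" → 7 new (t, o, r, r, o, m, i)
  "venta" → prefix "venta" already present; 0 new (none)
  "luven" → 5 new (l, u, v, e, n)
Total nodes = 10 + 9 + 3 + 6 + 3 + 5 + 6 + 5 + 5 + 7 + 3 + 6 + 0 + 3 + 0 + 7 + 0 + 5 = 83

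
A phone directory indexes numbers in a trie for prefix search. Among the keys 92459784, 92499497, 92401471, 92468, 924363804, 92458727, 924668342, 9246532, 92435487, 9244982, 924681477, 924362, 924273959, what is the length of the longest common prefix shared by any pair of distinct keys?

Equivalently: take the maximum, over all pairs, of their longest common prefix length.
"924362" and "924363804" agree on "92436" (5 characters) before diverging; nothing deeper is shared.
Longest shared-prefix length: 5

5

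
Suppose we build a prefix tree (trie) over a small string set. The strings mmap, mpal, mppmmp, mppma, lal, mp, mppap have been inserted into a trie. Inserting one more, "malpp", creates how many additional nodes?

Walking "malpp" from the root, the first 1 characters ("m") follow existing edges; "a" is the first miss.
Each of the 4 remaining characters creates one node.

4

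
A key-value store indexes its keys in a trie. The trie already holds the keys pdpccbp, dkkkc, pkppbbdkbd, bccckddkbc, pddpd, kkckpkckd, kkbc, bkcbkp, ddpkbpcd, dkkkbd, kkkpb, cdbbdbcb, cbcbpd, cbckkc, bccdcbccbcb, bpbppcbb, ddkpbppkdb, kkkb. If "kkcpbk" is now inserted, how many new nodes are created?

3

"kkc" is already a path in the trie; the remaining "pbk" must be added.
So 6 − 3 = 3 new nodes.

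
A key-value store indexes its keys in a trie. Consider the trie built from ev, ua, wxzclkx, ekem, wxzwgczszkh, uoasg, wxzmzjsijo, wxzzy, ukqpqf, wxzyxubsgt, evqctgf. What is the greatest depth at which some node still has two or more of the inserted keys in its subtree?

Equivalently: take the maximum, over all pairs, of their longest common prefix length.
e.g. "wxzclkx" and "wxzmzjsijo" share the prefix "wxz" of length 3; no pair shares a longer one.
Longest shared-prefix length: 3

3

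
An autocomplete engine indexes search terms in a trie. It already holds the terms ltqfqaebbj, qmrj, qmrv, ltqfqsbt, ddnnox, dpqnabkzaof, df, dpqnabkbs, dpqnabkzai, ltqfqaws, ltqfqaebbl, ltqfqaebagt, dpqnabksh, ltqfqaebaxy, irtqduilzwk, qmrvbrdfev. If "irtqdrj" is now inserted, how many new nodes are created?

2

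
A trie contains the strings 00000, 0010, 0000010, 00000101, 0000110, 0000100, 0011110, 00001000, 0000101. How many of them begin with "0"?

Traverse to the node for "0", then collect every word in that subtree.
Words under "0": 00000, 0000010, 00000101, 0000100, 00001000, 0000101, 0000110, 0010, 0011110
Count: 9

9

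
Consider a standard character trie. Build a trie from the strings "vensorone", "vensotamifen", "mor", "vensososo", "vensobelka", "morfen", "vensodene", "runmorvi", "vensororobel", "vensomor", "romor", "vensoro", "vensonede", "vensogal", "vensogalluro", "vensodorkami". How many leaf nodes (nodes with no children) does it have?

13

A leaf is a node with no children — equivalently, the end of a word that is not a proper prefix of any other stored word.
Those words: "morfen", "romor", "runmorvi", "vensobelka", "vensodene", "vensodorkami", "vensogalluro", "vensomor", "vensonede", "vensorone", "vensororobel", "vensososo", "vensotamifen"
Leaf count: 13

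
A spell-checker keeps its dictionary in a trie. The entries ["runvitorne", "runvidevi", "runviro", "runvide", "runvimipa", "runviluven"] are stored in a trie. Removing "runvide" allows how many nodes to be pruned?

Walk "runvide" from the leaf back toward the root, removing each node that no remaining word uses.
Every node on "runvide" is still needed (e.g. by "runvidevi"), so nothing is freed.
Nodes removed: 0

0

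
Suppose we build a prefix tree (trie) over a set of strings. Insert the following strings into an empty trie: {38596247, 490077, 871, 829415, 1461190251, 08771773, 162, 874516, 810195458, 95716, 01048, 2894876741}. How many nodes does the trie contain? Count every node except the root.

73

Trace insertions, counting only characters that open a new branch:
  "38596247" → 8 new (3, 8, 5, 9, 6, 2, 4, 7)
  "490077" → 6 new (4, 9, 0, 0, 7, 7)
  "871" → 3 new (8, 7, 1)
  "829415" → prefix "8" already present; 5 new (2, 9, 4, 1, 5)
  "1461190251" → 10 new (1, 4, 6, 1, 1, 9, 0, 2, 5, 1)
  "08771773" → 8 new (0, 8, 7, 7, 1, 7, 7, 3)
  "162" → prefix "1" already present; 2 new (6, 2)
  "874516" → prefix "87" already present; 4 new (4, 5, 1, 6)
  "810195458" → prefix "8" already present; 8 new (1, 0, 1, 9, 5, 4, 5, 8)
  "95716" → 5 new (9, 5, 7, 1, 6)
  "01048" → prefix "0" already present; 4 new (1, 0, 4, 8)
  "2894876741" → 10 new (2, 8, 9, 4, 8, 7, 6, 7, 4, 1)
Total nodes = 8 + 6 + 3 + 5 + 10 + 8 + 2 + 4 + 8 + 5 + 4 + 10 = 73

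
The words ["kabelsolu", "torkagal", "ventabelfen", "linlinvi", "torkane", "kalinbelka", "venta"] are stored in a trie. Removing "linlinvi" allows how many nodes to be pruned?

8

After clearing the end-marker at "linlinvi", prune upward until reaching a node still needed by another word.
No other word shares any prefix with "linlinvi", so all 8 of its nodes go.
Nodes removed: 8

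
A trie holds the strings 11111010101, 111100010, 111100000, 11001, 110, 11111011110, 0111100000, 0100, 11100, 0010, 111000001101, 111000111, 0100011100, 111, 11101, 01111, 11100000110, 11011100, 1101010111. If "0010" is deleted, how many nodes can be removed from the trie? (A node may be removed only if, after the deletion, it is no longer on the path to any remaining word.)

Walk "0010" from the leaf back toward the root, removing each node that no remaining word uses.
The suffix "010" (3 nodes) is used only by "0010"; the node for "0" still has the child "1", so pruning stops there.
Nodes removed: 3

3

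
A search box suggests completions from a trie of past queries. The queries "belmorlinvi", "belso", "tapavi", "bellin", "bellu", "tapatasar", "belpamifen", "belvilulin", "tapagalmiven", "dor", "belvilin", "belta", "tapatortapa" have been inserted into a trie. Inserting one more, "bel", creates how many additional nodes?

"bel" is already a full path in the trie; only an end-marker is added.
No new nodes are needed: 0.

0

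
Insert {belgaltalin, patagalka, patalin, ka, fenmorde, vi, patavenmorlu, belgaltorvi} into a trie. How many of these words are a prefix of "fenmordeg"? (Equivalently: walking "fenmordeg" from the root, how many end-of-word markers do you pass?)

1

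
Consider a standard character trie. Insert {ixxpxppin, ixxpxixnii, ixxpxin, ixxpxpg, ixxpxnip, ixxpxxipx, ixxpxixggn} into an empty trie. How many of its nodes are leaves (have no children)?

A leaf is a node with no children — equivalently, the end of a word that is not a proper prefix of any other stored word.
Those words: "ixxpxin", "ixxpxixggn", "ixxpxixnii", "ixxpxnip", "ixxpxpg", "ixxpxppin", "ixxpxxipx"
Leaf count: 7

7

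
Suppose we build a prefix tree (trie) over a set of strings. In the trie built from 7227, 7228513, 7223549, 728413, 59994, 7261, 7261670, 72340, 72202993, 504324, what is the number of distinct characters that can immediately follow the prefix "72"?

4

The children of the "72" node are the distinct next characters among strings starting with "72".
Characters that immediately follow "72" among the stored strings: {2, 3, 6, 8}.
That node has 4 child edges.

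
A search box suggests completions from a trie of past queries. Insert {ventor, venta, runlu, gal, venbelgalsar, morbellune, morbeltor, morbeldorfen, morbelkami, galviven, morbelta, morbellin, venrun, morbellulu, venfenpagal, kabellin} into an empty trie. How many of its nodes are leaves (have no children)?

15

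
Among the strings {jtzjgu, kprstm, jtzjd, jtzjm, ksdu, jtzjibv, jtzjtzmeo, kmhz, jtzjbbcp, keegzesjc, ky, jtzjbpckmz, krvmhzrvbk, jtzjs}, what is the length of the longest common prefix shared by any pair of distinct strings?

Look for the deepest trie node that still has at least two words in its subtree.
e.g. "jtzjbbcp" and "jtzjbpckmz" share the prefix "jtzjb" of length 5; no pair shares a longer one.
Longest shared-prefix length: 5

5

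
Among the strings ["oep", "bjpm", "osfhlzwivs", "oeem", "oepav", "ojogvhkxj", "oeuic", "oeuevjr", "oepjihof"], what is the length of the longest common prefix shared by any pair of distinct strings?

Look for the deepest trie node that still has at least two words in its subtree.
e.g. "oep" and "oepav" share the prefix "oep" of length 3; no pair shares a longer one.
Longest shared-prefix length: 3

3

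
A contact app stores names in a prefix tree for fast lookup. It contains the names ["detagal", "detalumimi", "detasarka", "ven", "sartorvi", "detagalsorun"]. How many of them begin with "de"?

Walk to "de"; the words in its subtree are exactly those with that prefix.
Words under "de": detagal, detagalsorun, detalumimi, detasarka
Count: 4

4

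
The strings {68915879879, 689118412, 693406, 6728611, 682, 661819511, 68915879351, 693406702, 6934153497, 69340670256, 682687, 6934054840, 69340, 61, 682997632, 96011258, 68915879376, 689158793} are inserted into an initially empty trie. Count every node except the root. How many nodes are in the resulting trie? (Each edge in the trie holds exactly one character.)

Insert word by word; a character creates a node only if that edge doesn't already exist:
  "68915879879" → 11 new (6, 8, 9, 1, 5, 8, 7, 9, 8, 7, 9)
  "689118412" → prefix "6891" already present; 5 new (1, 8, 4, 1, 2)
  "693406" → prefix "6" already present; 5 new (9, 3, 4, 0, 6)
  "6728611" → prefix "6" already present; 6 new (7, 2, 8, 6, 1, 1)
  "682" → prefix "68" already present; 1 new (2)
  "661819511" → prefix "6" already present; 8 new (6, 1, 8, 1, 9, 5, 1, 1)
  "68915879351" → prefix "68915879" already present; 3 new (3, 5, 1)
  "693406702" → prefix "693406" already present; 3 new (7, 0, 2)
  "6934153497" → prefix "6934" already present; 6 new (1, 5, 3, 4, 9, 7)
  "69340670256" → prefix "693406702" already present; 2 new (5, 6)
  "682687" → prefix "682" already present; 3 new (6, 8, 7)
  "6934054840" → prefix "69340" already present; 5 new (5, 4, 8, 4, 0)
  "69340" → prefix "69340" already present; 0 new (none)
  "61" → prefix "6" already present; 1 new (1)
  "682997632" → prefix "682" already present; 6 new (9, 9, 7, 6, 3, 2)
  "96011258" → 8 new (9, 6, 0, 1, 1, 2, 5, 8)
  "68915879376" → prefix "689158793" already present; 2 new (7, 6)
  "689158793" → prefix "689158793" already present; 0 new (none)
Total nodes = 11 + 5 + 5 + 6 + 1 + 8 + 3 + 3 + 6 + 2 + 3 + 5 + 0 + 1 + 6 + 8 + 2 + 0 = 75

75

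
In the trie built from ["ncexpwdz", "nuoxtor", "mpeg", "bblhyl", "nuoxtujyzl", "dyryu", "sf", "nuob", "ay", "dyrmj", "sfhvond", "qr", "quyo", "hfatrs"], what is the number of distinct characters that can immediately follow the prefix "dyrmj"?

The children of the "dyrmj" node are the distinct next characters among strings starting with "dyrmj".
No stored string extends past "dyrmj".
That node has 0 child edges.

0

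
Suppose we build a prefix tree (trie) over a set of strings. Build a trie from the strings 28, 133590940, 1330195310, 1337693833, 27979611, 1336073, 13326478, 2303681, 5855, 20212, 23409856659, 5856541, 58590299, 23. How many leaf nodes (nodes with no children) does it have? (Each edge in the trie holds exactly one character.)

A leaf is a node with no children — equivalently, the end of a word that is not a proper prefix of any other stored word.
Those words: "1330195310", "13326478", "133590940", "1336073", "1337693833", "20212", "2303681", "23409856659", "27979611", "28", "5855", "5856541", "58590299"
Leaf count: 13

13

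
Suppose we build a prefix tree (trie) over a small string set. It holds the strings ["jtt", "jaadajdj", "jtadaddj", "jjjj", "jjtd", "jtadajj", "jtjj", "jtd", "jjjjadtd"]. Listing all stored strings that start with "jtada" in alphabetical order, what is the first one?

jtadaddj

Words with prefix "jtada", in lexicographic order: "jtadaddj", "jtadajj"
The 1st is jtadaddj.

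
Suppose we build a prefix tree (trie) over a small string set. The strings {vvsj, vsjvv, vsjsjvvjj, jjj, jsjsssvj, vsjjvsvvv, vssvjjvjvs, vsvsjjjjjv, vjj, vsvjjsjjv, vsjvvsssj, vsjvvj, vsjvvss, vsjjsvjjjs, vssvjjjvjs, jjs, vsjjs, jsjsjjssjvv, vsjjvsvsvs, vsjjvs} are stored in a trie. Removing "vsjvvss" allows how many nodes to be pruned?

After clearing the end-marker at "vsjvvss", prune upward until reaching a node still needed by another word.
Every node on "vsjvvss" is still needed (e.g. by "vsjvvsssj"), so nothing is freed.
Nodes removed: 0

0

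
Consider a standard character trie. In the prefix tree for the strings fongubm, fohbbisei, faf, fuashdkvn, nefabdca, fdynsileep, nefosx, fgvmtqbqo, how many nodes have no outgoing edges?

8

A leaf is a node with no children — equivalently, the end of a word that is not a proper prefix of any other stored word.
Those words: "faf", "fdynsileep", "fgvmtqbqo", "fohbbisei", "fongubm", "fuashdkvn", "nefabdca", "nefosx"
Leaf count: 8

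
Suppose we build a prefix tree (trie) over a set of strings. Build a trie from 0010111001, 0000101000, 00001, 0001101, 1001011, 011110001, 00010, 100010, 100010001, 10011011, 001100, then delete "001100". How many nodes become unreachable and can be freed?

3

A node on "001100"'s path can go only if nothing else ends at it or branches off below it.
The suffix "100" (3 nodes) is used only by "001100"; the node for "001" still has the child "0", so pruning stops there.
Nodes removed: 3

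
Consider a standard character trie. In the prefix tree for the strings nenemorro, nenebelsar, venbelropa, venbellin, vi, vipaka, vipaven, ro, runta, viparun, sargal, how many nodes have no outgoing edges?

10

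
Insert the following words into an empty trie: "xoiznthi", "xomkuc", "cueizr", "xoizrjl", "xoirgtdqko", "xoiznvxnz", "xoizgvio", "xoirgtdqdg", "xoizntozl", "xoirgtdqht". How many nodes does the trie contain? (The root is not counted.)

43

For each word, the new-node count is its length minus the longest prefix already in the trie:
  "xoiznthi" → 8 new (x, o, i, z, n, t, h, i)
  "xomkuc" → prefix "xo" already present; 4 new (m, k, u, c)
  "cueizr" → 6 new (c, u, e, i, z, r)
  "xoizrjl" → prefix "xoiz" already present; 3 new (r, j, l)
  "xoirgtdqko" → prefix "xoi" already present; 7 new (r, g, t, d, q, k, o)
  "xoiznvxnz" → prefix "xoizn" already present; 4 new (v, x, n, z)
  "xoizgvio" → prefix "xoiz" already present; 4 new (g, v, i, o)
  "xoirgtdqdg" → prefix "xoirgtdq" already present; 2 new (d, g)
  "xoizntozl" → prefix "xoiznt" already present; 3 new (o, z, l)
  "xoirgtdqht" → prefix "xoirgtdq" already present; 2 new (h, t)
Total nodes = 8 + 4 + 6 + 3 + 7 + 4 + 4 + 2 + 3 + 2 = 43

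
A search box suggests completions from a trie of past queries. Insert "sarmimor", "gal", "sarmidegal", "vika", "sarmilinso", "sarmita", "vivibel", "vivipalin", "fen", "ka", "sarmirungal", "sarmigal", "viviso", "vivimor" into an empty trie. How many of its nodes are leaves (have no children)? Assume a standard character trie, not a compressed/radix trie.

A leaf is a node with no children — equivalently, the end of a word that is not a proper prefix of any other stored word.
Those words: "fen", "gal", "ka", "sarmidegal", "sarmigal", "sarmilinso", "sarmimor", "sarmirungal", "sarmita", "vika", "vivibel", "vivimor", "vivipalin", "viviso"
Leaf count: 14

14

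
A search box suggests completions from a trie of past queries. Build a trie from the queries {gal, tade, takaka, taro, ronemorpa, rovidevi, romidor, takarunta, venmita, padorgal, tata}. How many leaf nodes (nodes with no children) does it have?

A leaf is a node with no children — equivalently, the end of a word that is not a proper prefix of any other stored word.
Those words: "gal", "padorgal", "romidor", "ronemorpa", "rovidevi", "tade", "takaka", "takarunta", "taro", "tata", "venmita"
Leaf count: 11

11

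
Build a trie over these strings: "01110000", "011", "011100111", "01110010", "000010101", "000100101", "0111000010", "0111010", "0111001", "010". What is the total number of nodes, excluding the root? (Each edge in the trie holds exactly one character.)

31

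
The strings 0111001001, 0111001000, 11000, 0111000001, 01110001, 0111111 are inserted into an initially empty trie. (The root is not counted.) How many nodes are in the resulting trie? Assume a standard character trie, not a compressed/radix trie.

Trie structure (* marks end of a word):
(root)
├─ 0
│  └─ 1
│     └─ 1
│        └─ 1
│           ├─ 0
│           │  └─ 0
│           │     ├─ 0
│           │     │  ├─ 0
│           │     │  │  └─ 0
│           │     │  │     └─ 1 *
│           │     │  └─ 1 *
│           │     └─ 1
│           │        └─ 0
│           │           └─ 0
│           │              ├─ 0 *
│           │              └─ 1 *
│           └─ 1
│              └─ 1
│                 └─ 1 *
└─ 1
   └─ 1
      └─ 0
         └─ 0
            └─ 0 *
Counting every labelled node above: 24.

24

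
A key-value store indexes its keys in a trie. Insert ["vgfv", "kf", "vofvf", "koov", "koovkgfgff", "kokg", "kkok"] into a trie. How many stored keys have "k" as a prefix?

5

Walk to "k"; the words in its subtree are exactly those with that prefix.
Words under "k": kf, kkok, kokg, koov, koovkgfgff
Count: 5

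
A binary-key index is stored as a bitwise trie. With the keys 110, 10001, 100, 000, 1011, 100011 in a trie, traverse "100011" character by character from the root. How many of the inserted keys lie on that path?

3

Walk "100011" from the root; an end-of-word marker is hit whenever a stored word is a prefix of "100011".
Prefixes of the query that are stored words: "100", "10001", "100011"
Count: 3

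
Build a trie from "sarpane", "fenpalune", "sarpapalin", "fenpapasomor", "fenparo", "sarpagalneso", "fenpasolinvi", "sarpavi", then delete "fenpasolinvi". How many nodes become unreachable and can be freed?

7

A node on "fenpasolinvi"'s path can go only if nothing else ends at it or branches off below it.
The suffix "solinvi" (7 nodes) is used only by "fenpasolinvi"; the node for "fenpa" still has the child "l", so pruning stops there.
Nodes removed: 7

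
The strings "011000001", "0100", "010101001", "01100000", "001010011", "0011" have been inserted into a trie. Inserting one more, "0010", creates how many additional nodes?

0

"0010" is already a full path in the trie; only an end-marker is added.
No new nodes are needed: 0.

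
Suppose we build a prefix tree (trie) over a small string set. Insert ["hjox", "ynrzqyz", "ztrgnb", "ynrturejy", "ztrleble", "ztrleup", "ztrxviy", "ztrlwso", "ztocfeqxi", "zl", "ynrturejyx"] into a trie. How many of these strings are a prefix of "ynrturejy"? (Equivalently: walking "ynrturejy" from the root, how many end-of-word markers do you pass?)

1

Walk "ynrturejy" from the root; an end-of-word marker is hit whenever a stored word is a prefix of "ynrturejy".
Prefixes of the query that are stored words: "ynrturejy"
Count: 1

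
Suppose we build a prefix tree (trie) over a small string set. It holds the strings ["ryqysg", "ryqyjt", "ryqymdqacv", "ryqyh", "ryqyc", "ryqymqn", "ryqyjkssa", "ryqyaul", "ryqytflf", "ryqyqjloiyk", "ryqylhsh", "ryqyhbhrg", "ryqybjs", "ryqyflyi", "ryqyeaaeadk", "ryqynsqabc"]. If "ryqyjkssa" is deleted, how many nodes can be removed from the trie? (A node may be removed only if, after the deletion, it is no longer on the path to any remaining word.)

4

A node on "ryqyjkssa"'s path can go only if nothing else ends at it or branches off below it.
The suffix "kssa" (4 nodes) is used only by "ryqyjkssa"; the node for "ryqyj" still has the child "t", so pruning stops there.
Nodes removed: 4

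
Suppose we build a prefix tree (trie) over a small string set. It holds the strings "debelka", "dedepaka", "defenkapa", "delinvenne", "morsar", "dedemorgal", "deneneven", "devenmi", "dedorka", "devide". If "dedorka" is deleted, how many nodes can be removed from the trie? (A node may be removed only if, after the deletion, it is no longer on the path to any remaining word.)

Walk "dedorka" from the leaf back toward the root, removing each node that no remaining word uses.
The suffix "orka" (4 nodes) is used only by "dedorka"; the node for "ded" still has the child "e", so pruning stops there.
Nodes removed: 4

4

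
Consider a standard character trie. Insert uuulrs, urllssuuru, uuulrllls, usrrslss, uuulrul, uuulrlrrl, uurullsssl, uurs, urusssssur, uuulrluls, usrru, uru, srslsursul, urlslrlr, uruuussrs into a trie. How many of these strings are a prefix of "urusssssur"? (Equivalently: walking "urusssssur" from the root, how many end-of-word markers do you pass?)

2

Check each prefix of "urusssssur" against the stored set — each match is an end-marker on the path.
Prefixes of the query that are stored words: "uru", "urusssssur"
Count: 2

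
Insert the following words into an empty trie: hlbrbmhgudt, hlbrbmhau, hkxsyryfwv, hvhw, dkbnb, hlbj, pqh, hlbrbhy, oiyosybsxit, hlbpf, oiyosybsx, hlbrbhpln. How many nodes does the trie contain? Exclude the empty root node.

For each word, the new-node count is its length minus the longest prefix already in the trie:
  "hlbrbmhgudt" → 11 new (h, l, b, r, b, m, h, g, u, d, t)
  "hlbrbmhau" → prefix "hlbrbmh" already present; 2 new (a, u)
  "hkxsyryfwv" → prefix "h" already present; 9 new (k, x, s, y, r, y, f, w, v)
  "hvhw" → prefix "h" already present; 3 new (v, h, w)
  "dkbnb" → 5 new (d, k, b, n, b)
  "hlbj" → prefix "hlb" already present; 1 new (j)
  "pqh" → 3 new (p, q, h)
  "hlbrbhy" → prefix "hlbrb" already present; 2 new (h, y)
  "oiyosybsxit" → 11 new (o, i, y, o, s, y, b, s, x, i, t)
  "hlbpf" → prefix "hlb" already present; 2 new (p, f)
  "oiyosybsx" → prefix "oiyosybsx" already present; 0 new (none)
  "hlbrbhpln" → prefix "hlbrbh" already present; 3 new (p, l, n)
Total nodes = 11 + 2 + 9 + 3 + 5 + 1 + 3 + 2 + 11 + 2 + 0 + 3 = 52

52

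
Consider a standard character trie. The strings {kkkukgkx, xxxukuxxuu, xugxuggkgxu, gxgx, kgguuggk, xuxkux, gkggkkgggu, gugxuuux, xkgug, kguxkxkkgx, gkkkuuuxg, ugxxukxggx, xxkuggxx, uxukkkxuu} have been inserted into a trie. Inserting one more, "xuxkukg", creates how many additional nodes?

2

The longest prefix of "xuxkukg" already in the trie is "xuxku" (length 5).
So 7 − 5 = 2 new nodes.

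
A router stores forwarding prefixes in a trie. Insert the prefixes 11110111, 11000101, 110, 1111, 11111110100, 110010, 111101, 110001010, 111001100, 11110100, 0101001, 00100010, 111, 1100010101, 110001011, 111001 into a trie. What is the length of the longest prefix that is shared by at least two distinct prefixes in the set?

9

Look for the deepest trie node that still has at least two words in its subtree.
e.g. "110001010" and "1100010101" share the prefix "110001010" of length 9; no pair shares a longer one.
Longest shared-prefix length: 9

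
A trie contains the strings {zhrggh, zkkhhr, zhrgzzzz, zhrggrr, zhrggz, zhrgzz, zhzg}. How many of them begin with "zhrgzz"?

Filter for entries beginning with "zhrgzz":
Words under "zhrgzz": zhrgzz, zhrgzzzz
Count: 2

2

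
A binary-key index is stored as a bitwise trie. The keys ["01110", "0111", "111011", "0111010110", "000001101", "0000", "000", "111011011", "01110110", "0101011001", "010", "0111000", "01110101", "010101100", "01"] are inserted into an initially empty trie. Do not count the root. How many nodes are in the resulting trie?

For each word, the new-node count is its length minus the longest prefix already in the trie:
  "01110" → 5 new (0, 1, 1, 1, 0)
  "0111" → prefix "0111" already present; 0 new (none)
  "111011" → 6 new (1, 1, 1, 0, 1, 1)
  "0111010110" → prefix "01110" already present; 5 new (1, 0, 1, 1, 0)
  "000001101" → prefix "0" already present; 8 new (0, 0, 0, 0, 1, 1, 0, 1)
  "0000" → prefix "0000" already present; 0 new (none)
  "000" → prefix "000" already present; 0 new (none)
  "111011011" → prefix "111011" already present; 3 new (0, 1, 1)
  "01110110" → prefix "011101" already present; 2 new (1, 0)
  "0101011001" → prefix "01" already present; 8 new (0, 1, 0, 1, 1, 0, 0, 1)
  "010" → prefix "010" already present; 0 new (none)
  "0111000" → prefix "01110" already present; 2 new (0, 0)
  "01110101" → prefix "01110101" already present; 0 new (none)
  "010101100" → prefix "010101100" already present; 0 new (none)
  "01" → prefix "01" already present; 0 new (none)
Total nodes = 5 + 0 + 6 + 5 + 8 + 0 + 0 + 3 + 2 + 8 + 0 + 2 + 0 + 0 + 0 = 39

39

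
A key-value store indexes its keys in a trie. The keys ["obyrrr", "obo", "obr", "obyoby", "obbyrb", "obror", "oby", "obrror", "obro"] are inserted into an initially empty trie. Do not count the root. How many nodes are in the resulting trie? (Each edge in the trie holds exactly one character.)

Trie structure (* marks end of a word):
(root)
└─ o
   └─ b
      ├─ b
      │  └─ y
      │     └─ r
      │        └─ b *
      ├─ o *
      ├─ r *
      │  ├─ o *
      │  │  └─ r *
      │  └─ r
      │     └─ o
      │        └─ r *
      └─ y *
         ├─ o
         │  └─ b
         │     └─ y *
         └─ r
            └─ r
               └─ r *
Counting every labelled node above: 20.

20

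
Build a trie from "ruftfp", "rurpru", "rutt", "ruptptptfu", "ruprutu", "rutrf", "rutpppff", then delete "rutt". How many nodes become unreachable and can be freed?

1

A node on "rutt"'s path can go only if nothing else ends at it or branches off below it.
The suffix "t" (1 node) is used only by "rutt"; the node for "rut" still has the child "r", so pruning stops there.
Nodes removed: 1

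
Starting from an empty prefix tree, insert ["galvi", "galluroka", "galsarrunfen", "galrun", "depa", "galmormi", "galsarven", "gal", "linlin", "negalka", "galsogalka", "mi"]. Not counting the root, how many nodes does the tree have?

Trace insertions, counting only characters that open a new branch:
  "galvi" → 5 new (g, a, l, v, i)
  "galluroka" → prefix "gal" already present; 6 new (l, u, r, o, k, a)
  "galsarrunfen" → prefix "gal" already present; 9 new (s, a, r, r, u, n, f, e, n)
  "galrun" → prefix "gal" already present; 3 new (r, u, n)
  "depa" → 4 new (d, e, p, a)
  "galmormi" → prefix "gal" already present; 5 new (m, o, r, m, i)
  "galsarven" → prefix "galsar" already present; 3 new (v, e, n)
  "gal" → prefix "gal" already present; 0 new (none)
  "linlin" → 6 new (l, i, n, l, i, n)
  "negalka" → 7 new (n, e, g, a, l, k, a)
  "galsogalka" → prefix "gals" already present; 6 new (o, g, a, l, k, a)
  "mi" → 2 new (m, i)
Total nodes = 5 + 6 + 9 + 3 + 4 + 5 + 3 + 0 + 6 + 7 + 6 + 2 = 56

56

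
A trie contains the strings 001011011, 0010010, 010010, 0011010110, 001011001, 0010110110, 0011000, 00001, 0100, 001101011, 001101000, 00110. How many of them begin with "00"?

Traverse to the node for "00", then collect every word in that subtree.
Matches: "00001", "0010010", "001011001", "001011011", "0010110110", "00110", "0011000", "001101000", "001101011", "0011010110"
Count: 10

10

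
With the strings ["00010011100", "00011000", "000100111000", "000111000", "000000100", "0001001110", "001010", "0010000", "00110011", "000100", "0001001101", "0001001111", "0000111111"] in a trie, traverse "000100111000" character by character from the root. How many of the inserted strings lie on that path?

4

Check each prefix of "000100111000" against the stored set — each match is an end-marker on the path.
Prefixes of the query that are stored words: "000100", "0001001110", "00010011100", "000100111000"
Count: 4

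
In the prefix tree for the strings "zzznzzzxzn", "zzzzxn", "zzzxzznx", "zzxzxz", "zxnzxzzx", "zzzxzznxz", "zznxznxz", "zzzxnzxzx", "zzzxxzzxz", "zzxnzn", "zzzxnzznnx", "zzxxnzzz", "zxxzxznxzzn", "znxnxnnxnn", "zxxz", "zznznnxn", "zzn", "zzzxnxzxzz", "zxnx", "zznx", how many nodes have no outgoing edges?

Leaves are exactly the stored words that no other stored word extends.
Those words: "znxnxnnxnn", "zxnx", "zxnzxzzx", "zxxzxznxzzn", "zznxznxz", "zznznnxn", "zzxnzn", "zzxxnzzz", "zzxzxz", "zzznzzzxzn", "zzzxnxzxzz", "zzzxnzxzx", "zzzxnzznnx", "zzzxxzzxz", "zzzxzznxz", "zzzzxn"
Leaf count: 16

16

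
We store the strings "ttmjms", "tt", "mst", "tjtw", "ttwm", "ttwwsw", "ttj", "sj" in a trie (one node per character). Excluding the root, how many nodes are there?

Count nodes per top-level branch (shared prefixes stored once):
  'm'-branch (mst): 3 nodes
  's'-branch (sj): 2 nodes
  't'-branch (tjtw, tt, ttj, ttmjms, ttwm, ttwwsw): 15 nodes
Sum: 20

20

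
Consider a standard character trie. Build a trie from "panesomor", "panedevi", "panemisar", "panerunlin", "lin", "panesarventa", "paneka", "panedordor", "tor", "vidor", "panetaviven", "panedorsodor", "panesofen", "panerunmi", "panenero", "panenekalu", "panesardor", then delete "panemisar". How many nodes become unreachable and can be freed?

Walk "panemisar" from the leaf back toward the root, removing each node that no remaining word uses.
The suffix "misar" (5 nodes) is used only by "panemisar"; the node for "pane" still has the child "s", so pruning stops there.
Nodes removed: 5

5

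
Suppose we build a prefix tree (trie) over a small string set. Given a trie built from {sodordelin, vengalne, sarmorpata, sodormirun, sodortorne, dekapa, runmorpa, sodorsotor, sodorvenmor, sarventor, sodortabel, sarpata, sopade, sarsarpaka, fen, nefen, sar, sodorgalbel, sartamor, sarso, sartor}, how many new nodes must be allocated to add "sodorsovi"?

2

"sodorso" is already a path in the trie; the remaining "vi" must be added.
New nodes needed: |"sodorsovi"| − 7 = 9 − 7 = 2.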